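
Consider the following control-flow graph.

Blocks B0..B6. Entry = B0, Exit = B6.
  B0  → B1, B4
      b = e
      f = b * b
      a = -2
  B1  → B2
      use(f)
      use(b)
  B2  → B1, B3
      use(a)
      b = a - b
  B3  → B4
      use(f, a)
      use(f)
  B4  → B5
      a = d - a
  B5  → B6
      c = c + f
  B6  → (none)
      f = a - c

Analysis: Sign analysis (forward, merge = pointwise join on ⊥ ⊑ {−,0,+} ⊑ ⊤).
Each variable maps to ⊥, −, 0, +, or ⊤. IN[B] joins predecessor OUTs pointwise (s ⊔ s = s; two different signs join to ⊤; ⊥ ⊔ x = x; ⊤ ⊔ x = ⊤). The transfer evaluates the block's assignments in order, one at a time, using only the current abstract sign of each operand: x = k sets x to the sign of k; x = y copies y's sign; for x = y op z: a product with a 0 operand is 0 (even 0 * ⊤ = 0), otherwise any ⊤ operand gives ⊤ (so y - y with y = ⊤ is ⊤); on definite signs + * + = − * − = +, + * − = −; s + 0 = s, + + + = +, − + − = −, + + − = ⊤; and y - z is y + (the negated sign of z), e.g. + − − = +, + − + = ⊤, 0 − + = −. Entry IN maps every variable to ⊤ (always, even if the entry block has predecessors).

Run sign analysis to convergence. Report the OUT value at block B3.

Answer: {a: -, b: ⊤, c: ⊤, d: ⊤, e: ⊤, f: ⊤}

Working:
Converged values:
  B0:   IN=(all ⊤)   OUT={a:-; rest ⊤}
  B1:   IN={a:-; rest ⊤}   OUT={a:-; rest ⊤}
  B2:   IN={a:-; rest ⊤}   OUT={a:-; rest ⊤}
  B3:   IN={a:-; rest ⊤}   OUT={a:-; rest ⊤}
  B4:   IN={a:-; rest ⊤}   OUT=(all ⊤)
  B5:   IN=(all ⊤)   OUT=(all ⊤)
  B6:   IN=(all ⊤)   OUT=(all ⊤)

Merge at B3: IN[B3] = OUT[B2] = {a: -, b: ⊤, c: ⊤, d: ⊤, e: ⊤, f: ⊤}
Applying B3's transfer function to that IN value gives OUT[B3] (row B3 above).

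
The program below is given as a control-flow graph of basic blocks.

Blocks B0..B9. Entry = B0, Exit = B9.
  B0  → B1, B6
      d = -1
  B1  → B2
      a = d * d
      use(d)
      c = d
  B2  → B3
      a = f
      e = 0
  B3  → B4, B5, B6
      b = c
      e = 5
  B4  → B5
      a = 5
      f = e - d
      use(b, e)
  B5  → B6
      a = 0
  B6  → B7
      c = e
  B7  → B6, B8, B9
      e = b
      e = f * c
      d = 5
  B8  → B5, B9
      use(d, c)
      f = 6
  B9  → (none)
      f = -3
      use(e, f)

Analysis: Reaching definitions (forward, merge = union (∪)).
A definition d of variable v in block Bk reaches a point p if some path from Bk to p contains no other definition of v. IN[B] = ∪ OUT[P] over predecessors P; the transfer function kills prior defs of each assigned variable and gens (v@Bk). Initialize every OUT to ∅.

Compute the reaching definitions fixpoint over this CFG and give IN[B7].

Answer: {a@B2, a@B5, b@B3, c@B6, d@B0, d@B7, e@B3, e@B7, f@B4, f@B8}

Trace:
Fixpoint table:
  B0:  IN={}  OUT={d@B0}
  B1:  IN={d@B0}  OUT={a@B1, c@B1, d@B0}
  B2:  IN={a@B1, c@B1, d@B0}  OUT={a@B2, c@B1, d@B0, e@B2}
  B3:  IN={a@B2, c@B1, d@B0, e@B2}  OUT={a@B2, b@B3, c@B1, d@B0, e@B3}
  B4:  IN={a@B2, b@B3, c@B1, d@B0, e@B3}  OUT={a@B4, b@B3, c@B1, d@B0, e@B3, f@B4}
  B5:  IN={a@B2, a@B4, a@B5, b@B3, c@B1, c@B6, d@B0, d@B7, e@B3, e@B7, f@B4, f@B8}  OUT={a@B5, b@B3, c@B1, c@B6, d@B0, d@B7, e@B3, e@B7, f@B4, f@B8}
  B6:  IN={a@B2, a@B5, b@B3, c@B1, c@B6, d@B0, d@B7, e@B3, e@B7, f@B4, f@B8}  OUT={a@B2, a@B5, b@B3, c@B6, d@B0, d@B7, e@B3, e@B7, f@B4, f@B8}
  B7:  IN={a@B2, a@B5, b@B3, c@B6, d@B0, d@B7, e@B3, e@B7, f@B4, f@B8}  OUT={a@B2, a@B5, b@B3, c@B6, d@B7, e@B7, f@B4, f@B8}
  B8:  IN={a@B2, a@B5, b@B3, c@B6, d@B7, e@B7, f@B4, f@B8}  OUT={a@B2, a@B5, b@B3, c@B6, d@B7, e@B7, f@B8}
  B9:  IN={a@B2, a@B5, b@B3, c@B6, d@B7, e@B7, f@B4, f@B8}  OUT={a@B2, a@B5, b@B3, c@B6, d@B7, e@B7, f@B9}

Merge at B7: IN[B7] = OUT[B6] = {a@B2, a@B5, b@B3, c@B6, d@B0, d@B7, e@B3, e@B7, f@B4, f@B8}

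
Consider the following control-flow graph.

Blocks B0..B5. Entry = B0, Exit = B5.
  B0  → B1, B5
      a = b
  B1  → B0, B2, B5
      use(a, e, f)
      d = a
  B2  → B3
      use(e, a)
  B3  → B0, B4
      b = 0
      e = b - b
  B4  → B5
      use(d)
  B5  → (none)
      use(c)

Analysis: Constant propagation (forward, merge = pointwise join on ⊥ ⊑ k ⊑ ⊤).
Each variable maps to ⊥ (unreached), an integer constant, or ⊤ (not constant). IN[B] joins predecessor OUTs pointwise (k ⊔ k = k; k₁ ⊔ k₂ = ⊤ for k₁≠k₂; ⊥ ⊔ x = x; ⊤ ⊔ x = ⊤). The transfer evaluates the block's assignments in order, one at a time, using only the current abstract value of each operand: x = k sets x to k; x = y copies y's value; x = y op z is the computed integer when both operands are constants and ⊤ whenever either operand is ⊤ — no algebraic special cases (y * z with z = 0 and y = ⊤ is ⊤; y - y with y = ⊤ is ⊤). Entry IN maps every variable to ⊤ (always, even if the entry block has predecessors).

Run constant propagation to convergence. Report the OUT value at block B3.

Converged values:
  B0:   IN=(all ⊤)   OUT=(all ⊤)
  B1:   IN=(all ⊤)   OUT=(all ⊤)
  B2:   IN=(all ⊤)   OUT=(all ⊤)
  B3:   IN=(all ⊤)   OUT={b:0, e:0; rest ⊤}
  B4:   IN={b:0, e:0; rest ⊤}   OUT={b:0, e:0; rest ⊤}
  B5:   IN=(all ⊤)   OUT=(all ⊤)

Merge at B3: IN[B3] = OUT[B2] = {a: ⊤, b: ⊤, c: ⊤, d: ⊤, e: ⊤, f: ⊤}
Applying B3's transfer function to that IN value gives OUT[B3] (row B3 above).

Answer: {a: ⊤, b: 0, c: ⊤, d: ⊤, e: 0, f: ⊤}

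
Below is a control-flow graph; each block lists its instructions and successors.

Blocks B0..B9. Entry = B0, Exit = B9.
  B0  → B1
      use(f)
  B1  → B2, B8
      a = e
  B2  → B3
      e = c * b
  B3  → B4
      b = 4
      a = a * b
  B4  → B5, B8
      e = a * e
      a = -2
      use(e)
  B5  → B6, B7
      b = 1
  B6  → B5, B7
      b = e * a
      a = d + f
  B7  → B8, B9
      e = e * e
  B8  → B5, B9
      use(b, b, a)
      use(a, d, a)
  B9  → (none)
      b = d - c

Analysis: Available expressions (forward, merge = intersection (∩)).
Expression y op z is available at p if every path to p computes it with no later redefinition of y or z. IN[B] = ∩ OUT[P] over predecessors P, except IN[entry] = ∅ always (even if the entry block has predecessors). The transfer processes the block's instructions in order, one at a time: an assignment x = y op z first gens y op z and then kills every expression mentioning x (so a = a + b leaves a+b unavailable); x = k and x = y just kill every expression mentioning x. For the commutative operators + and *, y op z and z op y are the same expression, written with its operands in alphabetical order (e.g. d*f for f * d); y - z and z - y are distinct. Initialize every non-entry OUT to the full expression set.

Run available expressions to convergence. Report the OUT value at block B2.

Converged values:
  B0:   IN={}   OUT={}
  B1:   IN={}   OUT={}
  B2:   IN={}   OUT={b*c}
  B3:   IN={b*c}   OUT={}
  B4:   IN={}   OUT={}
  B5:   IN={}   OUT={}
  B6:   IN={}   OUT={d+f}
  B7:   IN={}   OUT={}
  B8:   IN={}   OUT={}
  B9:   IN={}   OUT={d-c}

Merge at B2: IN[B2] = OUT[B1] = {}
Applying B2's transfer function to that IN value gives OUT[B2] (row B2 above).

Answer: {b*c}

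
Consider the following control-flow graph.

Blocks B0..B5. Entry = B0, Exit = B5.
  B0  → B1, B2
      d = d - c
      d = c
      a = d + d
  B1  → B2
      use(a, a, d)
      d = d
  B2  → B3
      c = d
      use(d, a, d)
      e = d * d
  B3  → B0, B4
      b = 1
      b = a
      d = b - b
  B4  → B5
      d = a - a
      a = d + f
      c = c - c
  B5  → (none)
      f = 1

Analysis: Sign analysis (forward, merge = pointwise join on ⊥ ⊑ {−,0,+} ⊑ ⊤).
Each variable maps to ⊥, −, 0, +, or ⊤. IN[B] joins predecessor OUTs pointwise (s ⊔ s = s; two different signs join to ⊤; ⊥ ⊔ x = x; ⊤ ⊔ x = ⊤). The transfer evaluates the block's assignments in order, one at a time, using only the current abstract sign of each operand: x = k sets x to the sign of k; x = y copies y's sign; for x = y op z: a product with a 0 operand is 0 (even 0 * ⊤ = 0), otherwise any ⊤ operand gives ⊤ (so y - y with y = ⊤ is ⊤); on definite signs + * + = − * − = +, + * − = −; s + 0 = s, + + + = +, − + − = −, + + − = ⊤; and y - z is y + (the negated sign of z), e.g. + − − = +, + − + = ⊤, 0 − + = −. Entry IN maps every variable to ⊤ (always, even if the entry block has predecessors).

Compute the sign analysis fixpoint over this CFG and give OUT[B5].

Answer: {a: ⊤, b: ⊤, c: ⊤, d: ⊤, e: ⊤, f: +}

Working:
Fixpoint table:
  B0:  IN=(all ⊤)  OUT=(all ⊤)
  B1:  IN=(all ⊤)  OUT=(all ⊤)
  B2:  IN=(all ⊤)  OUT=(all ⊤)
  B3:  IN=(all ⊤)  OUT=(all ⊤)
  B4:  IN=(all ⊤)  OUT=(all ⊤)
  B5:  IN=(all ⊤)  OUT={f:+; rest ⊤}

Merge at B5: IN[B5] = OUT[B4] = {a: ⊤, b: ⊤, c: ⊤, d: ⊤, e: ⊤, f: ⊤}
Applying B5's transfer function to that IN value gives OUT[B5] (row B5 above).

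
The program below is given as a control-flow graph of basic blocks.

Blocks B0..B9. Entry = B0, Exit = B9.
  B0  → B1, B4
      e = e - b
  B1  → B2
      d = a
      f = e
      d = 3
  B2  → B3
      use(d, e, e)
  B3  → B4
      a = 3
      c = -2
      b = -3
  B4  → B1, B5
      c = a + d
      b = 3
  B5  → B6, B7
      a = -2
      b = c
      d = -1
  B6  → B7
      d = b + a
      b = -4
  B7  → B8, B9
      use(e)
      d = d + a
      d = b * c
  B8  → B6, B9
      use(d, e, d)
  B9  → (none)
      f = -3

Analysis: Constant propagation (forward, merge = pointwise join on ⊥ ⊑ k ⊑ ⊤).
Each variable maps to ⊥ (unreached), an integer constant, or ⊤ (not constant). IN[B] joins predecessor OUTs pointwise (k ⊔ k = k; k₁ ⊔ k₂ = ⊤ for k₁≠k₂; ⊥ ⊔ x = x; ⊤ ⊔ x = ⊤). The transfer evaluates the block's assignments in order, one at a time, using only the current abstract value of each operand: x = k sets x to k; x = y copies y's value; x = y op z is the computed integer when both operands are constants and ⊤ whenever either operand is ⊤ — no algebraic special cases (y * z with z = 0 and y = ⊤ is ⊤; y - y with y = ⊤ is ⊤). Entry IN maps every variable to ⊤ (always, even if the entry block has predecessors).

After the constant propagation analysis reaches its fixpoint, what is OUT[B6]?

Answer: {a: -2, b: -4, c: ⊤, d: ⊤, e: ⊤, f: ⊤}

Trace:
Converged values:
  B0: | IN=(all ⊤) | OUT=(all ⊤)
  B1: | IN=(all ⊤) | OUT={d:3; rest ⊤}
  B2: | IN={d:3; rest ⊤} | OUT={d:3; rest ⊤}
  B3: | IN={d:3; rest ⊤} | OUT={a:3, b:-3, c:-2, d:3; rest ⊤}
  B4: | IN=(all ⊤) | OUT={b:3; rest ⊤}
  B5: | IN={b:3; rest ⊤} | OUT={a:-2, d:-1; rest ⊤}
  B6: | IN={a:-2; rest ⊤} | OUT={a:-2, b:-4; rest ⊤}
  B7: | IN={a:-2; rest ⊤} | OUT={a:-2; rest ⊤}
  B8: | IN={a:-2; rest ⊤} | OUT={a:-2; rest ⊤}
  B9: | IN={a:-2; rest ⊤} | OUT={a:-2, f:-3; rest ⊤}

Merge at B6: IN[B6] = OUT[B5] ⊔ OUT[B8] = {a: -2, b: ⊤, c: ⊤, d: ⊤, e: ⊤, f: ⊤}
Applying B6's transfer function to that IN value gives OUT[B6] (row B6 above).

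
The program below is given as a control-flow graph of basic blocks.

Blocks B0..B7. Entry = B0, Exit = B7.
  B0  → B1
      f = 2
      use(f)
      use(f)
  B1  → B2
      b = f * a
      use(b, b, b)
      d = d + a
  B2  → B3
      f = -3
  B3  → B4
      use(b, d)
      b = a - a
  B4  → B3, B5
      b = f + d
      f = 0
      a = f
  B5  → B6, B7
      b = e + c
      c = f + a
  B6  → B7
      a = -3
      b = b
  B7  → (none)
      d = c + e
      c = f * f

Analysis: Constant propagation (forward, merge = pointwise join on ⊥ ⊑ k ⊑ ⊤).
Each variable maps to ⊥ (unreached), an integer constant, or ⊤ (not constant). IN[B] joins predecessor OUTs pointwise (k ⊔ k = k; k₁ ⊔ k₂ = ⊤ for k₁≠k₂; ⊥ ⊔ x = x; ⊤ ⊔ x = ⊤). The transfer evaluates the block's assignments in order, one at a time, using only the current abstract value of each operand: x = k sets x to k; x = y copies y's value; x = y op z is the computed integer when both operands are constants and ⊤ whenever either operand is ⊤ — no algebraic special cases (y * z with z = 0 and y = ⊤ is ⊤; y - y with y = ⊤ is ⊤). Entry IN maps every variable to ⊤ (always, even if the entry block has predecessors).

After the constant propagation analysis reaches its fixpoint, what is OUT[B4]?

Answer: {a: 0, b: ⊤, c: ⊤, d: ⊤, e: ⊤, f: 0}

Working:
Fixpoint table:
  B0:   IN=(all ⊤)   OUT={f:2; rest ⊤}
  B1:   IN={f:2; rest ⊤}   OUT={f:2; rest ⊤}
  B2:   IN={f:2; rest ⊤}   OUT={f:-3; rest ⊤}
  B3:   IN=(all ⊤)   OUT=(all ⊤)
  B4:   IN=(all ⊤)   OUT={a:0, f:0; rest ⊤}
  B5:   IN={a:0, f:0; rest ⊤}   OUT={a:0, c:0, f:0; rest ⊤}
  B6:   IN={a:0, c:0, f:0; rest ⊤}   OUT={a:-3, c:0, f:0; rest ⊤}
  B7:   IN={c:0, f:0; rest ⊤}   OUT={c:0, f:0; rest ⊤}

Merge at B4: IN[B4] = OUT[B3] = {a: ⊤, b: ⊤, c: ⊤, d: ⊤, e: ⊤, f: ⊤}
Applying B4's transfer function to that IN value gives OUT[B4] (row B4 above).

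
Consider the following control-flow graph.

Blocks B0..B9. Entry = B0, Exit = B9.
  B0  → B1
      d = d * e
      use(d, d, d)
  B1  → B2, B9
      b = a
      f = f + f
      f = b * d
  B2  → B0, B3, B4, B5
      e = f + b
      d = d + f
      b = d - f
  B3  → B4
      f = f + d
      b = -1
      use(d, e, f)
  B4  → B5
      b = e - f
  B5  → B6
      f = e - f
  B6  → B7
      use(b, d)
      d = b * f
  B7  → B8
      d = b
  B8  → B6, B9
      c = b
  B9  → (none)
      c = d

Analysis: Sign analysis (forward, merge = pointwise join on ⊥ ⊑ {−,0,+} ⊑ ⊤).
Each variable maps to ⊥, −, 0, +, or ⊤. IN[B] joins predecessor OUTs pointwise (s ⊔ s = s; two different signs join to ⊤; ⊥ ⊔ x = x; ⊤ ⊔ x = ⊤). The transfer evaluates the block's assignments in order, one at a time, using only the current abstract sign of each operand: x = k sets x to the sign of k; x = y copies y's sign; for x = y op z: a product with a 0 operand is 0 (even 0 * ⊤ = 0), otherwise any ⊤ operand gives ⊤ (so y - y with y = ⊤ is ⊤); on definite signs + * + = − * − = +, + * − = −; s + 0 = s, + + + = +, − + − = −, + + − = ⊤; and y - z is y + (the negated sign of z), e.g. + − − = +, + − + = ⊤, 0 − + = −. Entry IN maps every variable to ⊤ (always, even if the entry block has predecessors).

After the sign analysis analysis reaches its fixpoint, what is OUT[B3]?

Converged values:
  B0: | IN=(all ⊤) | OUT=(all ⊤)
  B1: | IN=(all ⊤) | OUT=(all ⊤)
  B2: | IN=(all ⊤) | OUT=(all ⊤)
  B3: | IN=(all ⊤) | OUT={b:-; rest ⊤}
  B4: | IN=(all ⊤) | OUT=(all ⊤)
  B5: | IN=(all ⊤) | OUT=(all ⊤)
  B6: | IN=(all ⊤) | OUT=(all ⊤)
  B7: | IN=(all ⊤) | OUT=(all ⊤)
  B8: | IN=(all ⊤) | OUT=(all ⊤)
  B9: | IN=(all ⊤) | OUT=(all ⊤)

Merge at B3: IN[B3] = OUT[B2] = {a: ⊤, b: ⊤, c: ⊤, d: ⊤, e: ⊤, f: ⊤}
Applying B3's transfer function to that IN value gives OUT[B3] (row B3 above).

Answer: {a: ⊤, b: -, c: ⊤, d: ⊤, e: ⊤, f: ⊤}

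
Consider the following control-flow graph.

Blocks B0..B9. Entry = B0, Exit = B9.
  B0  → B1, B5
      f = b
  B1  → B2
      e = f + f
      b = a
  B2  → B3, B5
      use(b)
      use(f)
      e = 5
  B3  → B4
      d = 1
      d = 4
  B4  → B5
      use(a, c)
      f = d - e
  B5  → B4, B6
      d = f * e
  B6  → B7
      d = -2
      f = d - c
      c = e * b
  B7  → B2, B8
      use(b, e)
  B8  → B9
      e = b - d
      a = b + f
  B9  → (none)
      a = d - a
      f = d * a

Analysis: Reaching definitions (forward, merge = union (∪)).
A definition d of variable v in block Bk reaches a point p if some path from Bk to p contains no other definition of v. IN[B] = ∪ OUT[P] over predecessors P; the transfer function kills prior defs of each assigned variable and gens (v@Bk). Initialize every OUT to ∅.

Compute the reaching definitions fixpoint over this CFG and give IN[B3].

Converged values:
  B0:   IN={}   OUT={f@B0}
  B1:   IN={f@B0}   OUT={b@B1, e@B1, f@B0}
  B2:   IN={b@B1, c@B6, d@B6, e@B1, e@B2, f@B0, f@B6}   OUT={b@B1, c@B6, d@B6, e@B2, f@B0, f@B6}
  B3:   IN={b@B1, c@B6, d@B6, e@B2, f@B0, f@B6}   OUT={b@B1, c@B6, d@B3, e@B2, f@B0, f@B6}
  B4:   IN={b@B1, c@B6, d@B3, d@B5, e@B2, f@B0, f@B4, f@B6}   OUT={b@B1, c@B6, d@B3, d@B5, e@B2, f@B4}
  B5:   IN={b@B1, c@B6, d@B3, d@B5, d@B6, e@B2, f@B0, f@B4, f@B6}   OUT={b@B1, c@B6, d@B5, e@B2, f@B0, f@B4, f@B6}
  B6:   IN={b@B1, c@B6, d@B5, e@B2, f@B0, f@B4, f@B6}   OUT={b@B1, c@B6, d@B6, e@B2, f@B6}
  B7:   IN={b@B1, c@B6, d@B6, e@B2, f@B6}   OUT={b@B1, c@B6, d@B6, e@B2, f@B6}
  B8:   IN={b@B1, c@B6, d@B6, e@B2, f@B6}   OUT={a@B8, b@B1, c@B6, d@B6, e@B8, f@B6}
  B9:   IN={a@B8, b@B1, c@B6, d@B6, e@B8, f@B6}   OUT={a@B9, b@B1, c@B6, d@B6, e@B8, f@B9}

Merge at B3: IN[B3] = OUT[B2] = {b@B1, c@B6, d@B6, e@B2, f@B0, f@B6}

Answer: {b@B1, c@B6, d@B6, e@B2, f@B0, f@B6}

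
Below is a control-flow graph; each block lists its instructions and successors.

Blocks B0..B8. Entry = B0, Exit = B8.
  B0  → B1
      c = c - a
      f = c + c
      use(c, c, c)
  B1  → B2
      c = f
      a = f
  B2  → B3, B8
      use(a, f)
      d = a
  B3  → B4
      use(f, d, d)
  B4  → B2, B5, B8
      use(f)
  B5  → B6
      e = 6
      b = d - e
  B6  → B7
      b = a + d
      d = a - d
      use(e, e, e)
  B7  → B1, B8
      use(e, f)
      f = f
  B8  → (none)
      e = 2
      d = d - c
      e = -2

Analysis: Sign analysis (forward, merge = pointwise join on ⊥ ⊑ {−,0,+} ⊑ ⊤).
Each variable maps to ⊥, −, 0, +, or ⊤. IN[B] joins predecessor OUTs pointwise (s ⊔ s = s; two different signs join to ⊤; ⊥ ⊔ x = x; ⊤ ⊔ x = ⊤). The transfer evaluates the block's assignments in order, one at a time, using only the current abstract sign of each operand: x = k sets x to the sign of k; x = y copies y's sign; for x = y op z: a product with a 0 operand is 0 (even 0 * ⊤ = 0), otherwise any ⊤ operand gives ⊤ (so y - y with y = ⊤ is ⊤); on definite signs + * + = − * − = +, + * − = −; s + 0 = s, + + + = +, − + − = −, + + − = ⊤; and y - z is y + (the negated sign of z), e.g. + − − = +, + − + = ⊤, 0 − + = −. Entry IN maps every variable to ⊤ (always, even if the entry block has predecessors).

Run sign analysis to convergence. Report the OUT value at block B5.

Converged values:
  B0:   IN=(all ⊤)   OUT=(all ⊤)
  B1:   IN=(all ⊤)   OUT=(all ⊤)
  B2:   IN=(all ⊤)   OUT=(all ⊤)
  B3:   IN=(all ⊤)   OUT=(all ⊤)
  B4:   IN=(all ⊤)   OUT=(all ⊤)
  B5:   IN=(all ⊤)   OUT={e:+; rest ⊤}
  B6:   IN={e:+; rest ⊤}   OUT={e:+; rest ⊤}
  B7:   IN={e:+; rest ⊤}   OUT={e:+; rest ⊤}
  B8:   IN=(all ⊤)   OUT={e:-; rest ⊤}

Merge at B5: IN[B5] = OUT[B4] = {a: ⊤, b: ⊤, c: ⊤, d: ⊤, e: ⊤, f: ⊤}
Applying B5's transfer function to that IN value gives OUT[B5] (row B5 above).

Answer: {a: ⊤, b: ⊤, c: ⊤, d: ⊤, e: +, f: ⊤}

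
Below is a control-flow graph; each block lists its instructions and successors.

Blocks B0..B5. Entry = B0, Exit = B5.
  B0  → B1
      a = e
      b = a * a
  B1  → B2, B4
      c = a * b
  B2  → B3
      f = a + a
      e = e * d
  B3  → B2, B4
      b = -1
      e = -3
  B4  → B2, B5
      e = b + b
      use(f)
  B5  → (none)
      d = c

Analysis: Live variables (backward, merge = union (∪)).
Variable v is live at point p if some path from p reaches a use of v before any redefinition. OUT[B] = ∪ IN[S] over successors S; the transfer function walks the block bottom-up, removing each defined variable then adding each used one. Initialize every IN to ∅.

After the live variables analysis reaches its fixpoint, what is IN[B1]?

Converged values:
  B0:   IN={d, e, f}   OUT={a, b, d, e, f}
  B1:   IN={a, b, d, e, f}   OUT={a, b, c, d, e, f}
  B2:   IN={a, c, d, e}   OUT={a, c, d, f}
  B3:   IN={a, c, d, f}   OUT={a, b, c, d, e, f}
  B4:   IN={a, b, c, d, f}   OUT={a, c, d, e}
  B5:   IN={c}   OUT={}

Merge at B1: OUT[B1] = IN[B2] ⊔ IN[B4] = {a, b, c, d, e, f}
Applying B1's transfer function to that OUT value gives IN[B1] (row B1 above).

Answer: {a, b, d, e, f}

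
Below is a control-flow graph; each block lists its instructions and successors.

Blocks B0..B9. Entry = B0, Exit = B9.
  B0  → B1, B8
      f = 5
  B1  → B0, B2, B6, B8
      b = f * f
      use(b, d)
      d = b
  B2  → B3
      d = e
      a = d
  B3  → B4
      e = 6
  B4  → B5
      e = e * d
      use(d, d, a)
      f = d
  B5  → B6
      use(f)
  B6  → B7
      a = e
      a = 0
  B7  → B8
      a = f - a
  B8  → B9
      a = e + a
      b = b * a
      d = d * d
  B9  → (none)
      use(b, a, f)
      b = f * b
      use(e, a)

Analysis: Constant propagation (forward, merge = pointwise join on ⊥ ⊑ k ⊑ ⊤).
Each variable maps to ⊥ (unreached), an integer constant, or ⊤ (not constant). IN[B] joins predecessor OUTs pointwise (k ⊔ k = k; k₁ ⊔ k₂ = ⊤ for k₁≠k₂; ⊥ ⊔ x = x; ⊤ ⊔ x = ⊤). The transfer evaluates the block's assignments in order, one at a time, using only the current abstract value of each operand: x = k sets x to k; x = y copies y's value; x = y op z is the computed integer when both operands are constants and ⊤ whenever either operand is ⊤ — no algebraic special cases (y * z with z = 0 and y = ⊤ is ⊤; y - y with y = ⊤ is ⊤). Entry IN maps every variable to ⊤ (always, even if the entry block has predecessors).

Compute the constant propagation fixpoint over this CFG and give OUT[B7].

Answer: {a: ⊤, b: 25, c: ⊤, d: ⊤, e: ⊤, f: ⊤}

Trace:
Fixpoint table:
  B0: | IN=(all ⊤) | OUT={f:5; rest ⊤}
  B1: | IN={f:5; rest ⊤} | OUT={b:25, d:25, f:5; rest ⊤}
  B2: | IN={b:25, d:25, f:5; rest ⊤} | OUT={b:25, f:5; rest ⊤}
  B3: | IN={b:25, f:5; rest ⊤} | OUT={b:25, e:6, f:5; rest ⊤}
  B4: | IN={b:25, e:6, f:5; rest ⊤} | OUT={b:25; rest ⊤}
  B5: | IN={b:25; rest ⊤} | OUT={b:25; rest ⊤}
  B6: | IN={b:25; rest ⊤} | OUT={a:0, b:25; rest ⊤}
  B7: | IN={a:0, b:25; rest ⊤} | OUT={b:25; rest ⊤}
  B8: | IN=(all ⊤) | OUT=(all ⊤)
  B9: | IN=(all ⊤) | OUT=(all ⊤)

Merge at B7: IN[B7] = OUT[B6] = {a: 0, b: 25, c: ⊤, d: ⊤, e: ⊤, f: ⊤}
Applying B7's transfer function to that IN value gives OUT[B7] (row B7 above).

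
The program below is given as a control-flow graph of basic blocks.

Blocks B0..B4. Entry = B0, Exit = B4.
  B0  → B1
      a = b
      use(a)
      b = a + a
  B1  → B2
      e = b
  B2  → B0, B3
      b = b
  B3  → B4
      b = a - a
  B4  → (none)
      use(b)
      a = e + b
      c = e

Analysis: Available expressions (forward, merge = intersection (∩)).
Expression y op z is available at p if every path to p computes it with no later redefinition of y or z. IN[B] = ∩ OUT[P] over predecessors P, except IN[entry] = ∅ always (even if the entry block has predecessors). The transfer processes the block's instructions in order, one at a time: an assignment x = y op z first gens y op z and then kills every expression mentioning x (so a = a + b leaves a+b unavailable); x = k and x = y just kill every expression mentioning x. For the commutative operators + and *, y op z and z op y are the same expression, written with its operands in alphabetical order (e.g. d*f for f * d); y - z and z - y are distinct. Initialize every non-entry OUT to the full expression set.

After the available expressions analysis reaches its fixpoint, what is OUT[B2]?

Answer: {a+a}

Trace:
Per-block solution:
  B0:  IN={}  OUT={a+a}
  B1:  IN={a+a}  OUT={a+a}
  B2:  IN={a+a}  OUT={a+a}
  B3:  IN={a+a}  OUT={a+a, a-a}
  B4:  IN={a+a, a-a}  OUT={b+e}

Merge at B2: IN[B2] = OUT[B1] = {a+a}
Applying B2's transfer function to that IN value gives OUT[B2] (row B2 above).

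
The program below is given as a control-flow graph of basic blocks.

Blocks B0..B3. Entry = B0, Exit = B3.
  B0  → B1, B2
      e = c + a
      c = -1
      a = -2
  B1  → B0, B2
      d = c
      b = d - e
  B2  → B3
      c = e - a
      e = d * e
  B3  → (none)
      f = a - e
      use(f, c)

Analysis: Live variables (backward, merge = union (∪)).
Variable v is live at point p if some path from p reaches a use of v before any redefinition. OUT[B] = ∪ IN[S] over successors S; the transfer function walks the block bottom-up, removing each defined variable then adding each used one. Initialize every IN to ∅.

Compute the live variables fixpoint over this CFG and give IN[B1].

Answer: {a, c, e}

Derivation:
Fixpoint table:
  B0:  IN={a, c, d}  OUT={a, c, d, e}
  B1:  IN={a, c, e}  OUT={a, c, d, e}
  B2:  IN={a, d, e}  OUT={a, c, e}
  B3:  IN={a, c, e}  OUT={}

Merge at B1: OUT[B1] = IN[B0] ⊔ IN[B2] = {a, c, d, e}
Applying B1's transfer function to that OUT value gives IN[B1] (row B1 above).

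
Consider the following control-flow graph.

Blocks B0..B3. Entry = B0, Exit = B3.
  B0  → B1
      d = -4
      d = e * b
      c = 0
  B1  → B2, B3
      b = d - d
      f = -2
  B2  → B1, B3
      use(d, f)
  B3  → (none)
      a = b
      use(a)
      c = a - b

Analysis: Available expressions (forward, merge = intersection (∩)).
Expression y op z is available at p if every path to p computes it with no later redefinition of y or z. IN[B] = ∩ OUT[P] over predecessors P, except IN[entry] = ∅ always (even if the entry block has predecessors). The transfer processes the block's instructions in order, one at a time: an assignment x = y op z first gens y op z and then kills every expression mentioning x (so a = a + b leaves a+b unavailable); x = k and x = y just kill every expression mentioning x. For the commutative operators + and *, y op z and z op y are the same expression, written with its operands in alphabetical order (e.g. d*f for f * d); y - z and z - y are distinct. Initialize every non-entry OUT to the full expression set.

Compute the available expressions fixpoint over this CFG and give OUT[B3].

Answer: {a-b, d-d}

Derivation:
Per-block solution:
  B0:  IN={}  OUT={b*e}
  B1:  IN={}  OUT={d-d}
  B2:  IN={d-d}  OUT={d-d}
  B3:  IN={d-d}  OUT={a-b, d-d}

Merge at B3: IN[B3] = OUT[B1] ∩ OUT[B2] = {d-d}
Applying B3's transfer function to that IN value gives OUT[B3] (row B3 above).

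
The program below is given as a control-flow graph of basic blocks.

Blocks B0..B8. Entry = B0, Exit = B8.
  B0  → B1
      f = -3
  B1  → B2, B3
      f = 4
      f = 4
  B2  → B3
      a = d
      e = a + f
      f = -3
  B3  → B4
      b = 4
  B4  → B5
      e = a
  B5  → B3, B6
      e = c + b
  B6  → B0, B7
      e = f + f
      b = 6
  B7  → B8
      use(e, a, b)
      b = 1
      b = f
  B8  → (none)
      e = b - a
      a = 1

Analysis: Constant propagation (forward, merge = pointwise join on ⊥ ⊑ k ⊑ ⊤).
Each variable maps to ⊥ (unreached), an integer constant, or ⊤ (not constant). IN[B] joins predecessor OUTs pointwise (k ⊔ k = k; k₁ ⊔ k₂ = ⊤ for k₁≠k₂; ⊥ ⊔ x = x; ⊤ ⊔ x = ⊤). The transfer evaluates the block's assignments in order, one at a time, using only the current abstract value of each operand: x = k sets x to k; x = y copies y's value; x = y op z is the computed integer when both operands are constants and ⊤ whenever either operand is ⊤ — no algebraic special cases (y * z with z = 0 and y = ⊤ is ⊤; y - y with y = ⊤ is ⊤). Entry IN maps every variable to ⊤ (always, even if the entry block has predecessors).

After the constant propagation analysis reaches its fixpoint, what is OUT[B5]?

Answer: {a: ⊤, b: 4, c: ⊤, d: ⊤, e: ⊤, f: ⊤}

Derivation:
Per-block solution:
  B0: | IN=(all ⊤) | OUT={f:-3; rest ⊤}
  B1: | IN={f:-3; rest ⊤} | OUT={f:4; rest ⊤}
  B2: | IN={f:4; rest ⊤} | OUT={f:-3; rest ⊤}
  B3: | IN=(all ⊤) | OUT={b:4; rest ⊤}
  B4: | IN={b:4; rest ⊤} | OUT={b:4; rest ⊤}
  B5: | IN={b:4; rest ⊤} | OUT={b:4; rest ⊤}
  B6: | IN={b:4; rest ⊤} | OUT={b:6; rest ⊤}
  B7: | IN={b:6; rest ⊤} | OUT=(all ⊤)
  B8: | IN=(all ⊤) | OUT={a:1; rest ⊤}

Merge at B5: IN[B5] = OUT[B4] = {a: ⊤, b: 4, c: ⊤, d: ⊤, e: ⊤, f: ⊤}
Applying B5's transfer function to that IN value gives OUT[B5] (row B5 above).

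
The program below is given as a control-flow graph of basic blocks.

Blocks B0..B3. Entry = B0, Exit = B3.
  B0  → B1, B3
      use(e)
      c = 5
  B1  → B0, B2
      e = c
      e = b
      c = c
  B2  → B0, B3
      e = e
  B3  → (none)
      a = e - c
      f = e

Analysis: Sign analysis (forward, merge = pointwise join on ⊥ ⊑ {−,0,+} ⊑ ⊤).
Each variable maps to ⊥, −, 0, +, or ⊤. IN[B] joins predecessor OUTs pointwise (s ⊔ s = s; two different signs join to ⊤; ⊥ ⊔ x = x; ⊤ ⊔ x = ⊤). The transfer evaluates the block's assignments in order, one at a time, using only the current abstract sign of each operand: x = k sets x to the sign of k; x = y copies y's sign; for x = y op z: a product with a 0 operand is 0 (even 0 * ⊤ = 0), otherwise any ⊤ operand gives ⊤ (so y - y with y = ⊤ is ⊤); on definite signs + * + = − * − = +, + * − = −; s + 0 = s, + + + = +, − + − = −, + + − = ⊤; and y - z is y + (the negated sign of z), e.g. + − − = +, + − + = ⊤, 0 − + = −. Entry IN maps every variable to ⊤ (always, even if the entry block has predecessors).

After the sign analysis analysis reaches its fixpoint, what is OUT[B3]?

Answer: {a: ⊤, b: ⊤, c: +, d: ⊤, e: ⊤, f: ⊤}

Working:
Per-block solution:
  B0:  IN=(all ⊤)  OUT={c:+; rest ⊤}
  B1:  IN={c:+; rest ⊤}  OUT={c:+; rest ⊤}
  B2:  IN={c:+; rest ⊤}  OUT={c:+; rest ⊤}
  B3:  IN={c:+; rest ⊤}  OUT={c:+; rest ⊤}

Merge at B3: IN[B3] = OUT[B0] ⊔ OUT[B2] = {a: ⊤, b: ⊤, c: +, d: ⊤, e: ⊤, f: ⊤}
Applying B3's transfer function to that IN value gives OUT[B3] (row B3 above).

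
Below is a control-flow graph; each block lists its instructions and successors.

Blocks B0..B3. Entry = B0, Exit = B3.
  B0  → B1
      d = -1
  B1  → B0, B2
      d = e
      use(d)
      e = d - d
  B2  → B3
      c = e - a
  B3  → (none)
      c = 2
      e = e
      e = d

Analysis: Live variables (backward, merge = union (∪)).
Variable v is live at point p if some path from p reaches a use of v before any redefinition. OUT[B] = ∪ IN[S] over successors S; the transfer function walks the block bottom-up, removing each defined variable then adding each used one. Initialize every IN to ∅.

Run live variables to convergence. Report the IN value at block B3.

Converged values:
  B0:  IN={a, e}  OUT={a, e}
  B1:  IN={a, e}  OUT={a, d, e}
  B2:  IN={a, d, e}  OUT={d, e}
  B3:  IN={d, e}  OUT={}

B3 is the boundary node: OUT[B3] = {}
Applying B3's transfer function to that OUT value gives IN[B3] (row B3 above).

Answer: {d, e}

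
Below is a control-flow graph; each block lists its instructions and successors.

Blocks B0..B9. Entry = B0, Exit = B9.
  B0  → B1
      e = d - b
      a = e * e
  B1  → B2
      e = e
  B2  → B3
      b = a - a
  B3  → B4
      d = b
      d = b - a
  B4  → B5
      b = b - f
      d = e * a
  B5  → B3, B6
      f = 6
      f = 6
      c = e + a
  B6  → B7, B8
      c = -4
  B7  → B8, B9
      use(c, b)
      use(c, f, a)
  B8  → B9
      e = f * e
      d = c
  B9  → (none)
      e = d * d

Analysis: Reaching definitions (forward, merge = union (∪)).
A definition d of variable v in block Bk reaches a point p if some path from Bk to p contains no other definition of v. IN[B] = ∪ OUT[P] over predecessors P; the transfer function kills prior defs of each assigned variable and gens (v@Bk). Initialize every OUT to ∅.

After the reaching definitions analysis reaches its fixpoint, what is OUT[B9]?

Converged values:
  B0:  IN={}  OUT={a@B0, e@B0}
  B1:  IN={a@B0, e@B0}  OUT={a@B0, e@B1}
  B2:  IN={a@B0, e@B1}  OUT={a@B0, b@B2, e@B1}
  B3:  IN={a@B0, b@B2, b@B4, c@B5, d@B4, e@B1, f@B5}  OUT={a@B0, b@B2, b@B4, c@B5, d@B3, e@B1, f@B5}
  B4:  IN={a@B0, b@B2, b@B4, c@B5, d@B3, e@B1, f@B5}  OUT={a@B0, b@B4, c@B5, d@B4, e@B1, f@B5}
  B5:  IN={a@B0, b@B4, c@B5, d@B4, e@B1, f@B5}  OUT={a@B0, b@B4, c@B5, d@B4, e@B1, f@B5}
  B6:  IN={a@B0, b@B4, c@B5, d@B4, e@B1, f@B5}  OUT={a@B0, b@B4, c@B6, d@B4, e@B1, f@B5}
  B7:  IN={a@B0, b@B4, c@B6, d@B4, e@B1, f@B5}  OUT={a@B0, b@B4, c@B6, d@B4, e@B1, f@B5}
  B8:  IN={a@B0, b@B4, c@B6, d@B4, e@B1, f@B5}  OUT={a@B0, b@B4, c@B6, d@B8, e@B8, f@B5}
  B9:  IN={a@B0, b@B4, c@B6, d@B4, d@B8, e@B1, e@B8, f@B5}  OUT={a@B0, b@B4, c@B6, d@B4, d@B8, e@B9, f@B5}

Merge at B9: IN[B9] = OUT[B7] ⊔ OUT[B8] = {a@B0, b@B4, c@B6, d@B4, d@B8, e@B1, e@B8, f@B5}
Applying B9's transfer function to that IN value gives OUT[B9] (row B9 above).

Answer: {a@B0, b@B4, c@B6, d@B4, d@B8, e@B9, f@B5}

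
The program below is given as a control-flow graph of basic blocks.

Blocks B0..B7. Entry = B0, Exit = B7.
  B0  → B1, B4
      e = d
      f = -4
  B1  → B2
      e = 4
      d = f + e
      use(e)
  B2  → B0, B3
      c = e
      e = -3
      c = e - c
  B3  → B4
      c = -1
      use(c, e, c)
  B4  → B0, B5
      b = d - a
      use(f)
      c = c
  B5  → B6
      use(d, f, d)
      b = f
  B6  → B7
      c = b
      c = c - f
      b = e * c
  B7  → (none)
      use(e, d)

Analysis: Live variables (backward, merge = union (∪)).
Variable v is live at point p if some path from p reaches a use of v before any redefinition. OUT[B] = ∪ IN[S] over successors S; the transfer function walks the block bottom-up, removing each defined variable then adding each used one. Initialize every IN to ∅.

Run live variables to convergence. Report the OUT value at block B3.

Answer: {a, c, d, e, f}

Working:
Fixpoint table:
  B0: | IN={a, c, d} | OUT={a, c, d, e, f}
  B1: | IN={a, f} | OUT={a, d, e, f}
  B2: | IN={a, d, e, f} | OUT={a, c, d, e, f}
  B3: | IN={a, d, e, f} | OUT={a, c, d, e, f}
  B4: | IN={a, c, d, e, f} | OUT={a, c, d, e, f}
  B5: | IN={d, e, f} | OUT={b, d, e, f}
  B6: | IN={b, d, e, f} | OUT={d, e}
  B7: | IN={d, e} | OUT={}

Merge at B3: OUT[B3] = IN[B4] = {a, c, d, e, f}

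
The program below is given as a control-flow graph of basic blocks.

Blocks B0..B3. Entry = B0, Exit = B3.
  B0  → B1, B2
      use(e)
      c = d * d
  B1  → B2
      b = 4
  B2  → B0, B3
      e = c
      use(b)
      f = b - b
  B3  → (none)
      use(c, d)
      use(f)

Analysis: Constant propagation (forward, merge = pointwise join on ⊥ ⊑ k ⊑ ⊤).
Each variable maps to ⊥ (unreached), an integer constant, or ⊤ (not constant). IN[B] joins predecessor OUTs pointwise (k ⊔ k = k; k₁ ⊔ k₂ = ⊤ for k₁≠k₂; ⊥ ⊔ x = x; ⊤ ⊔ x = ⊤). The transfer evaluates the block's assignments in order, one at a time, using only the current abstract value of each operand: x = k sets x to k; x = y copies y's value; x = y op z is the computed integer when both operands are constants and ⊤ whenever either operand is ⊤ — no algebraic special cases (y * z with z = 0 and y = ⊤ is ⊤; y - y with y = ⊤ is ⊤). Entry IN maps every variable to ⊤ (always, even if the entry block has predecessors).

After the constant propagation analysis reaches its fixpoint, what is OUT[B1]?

Per-block solution:
  B0:   IN=(all ⊤)   OUT=(all ⊤)
  B1:   IN=(all ⊤)   OUT={b:4; rest ⊤}
  B2:   IN=(all ⊤)   OUT=(all ⊤)
  B3:   IN=(all ⊤)   OUT=(all ⊤)

Merge at B1: IN[B1] = OUT[B0] = {a: ⊤, b: ⊤, c: ⊤, d: ⊤, e: ⊤, f: ⊤}
Applying B1's transfer function to that IN value gives OUT[B1] (row B1 above).

Answer: {a: ⊤, b: 4, c: ⊤, d: ⊤, e: ⊤, f: ⊤}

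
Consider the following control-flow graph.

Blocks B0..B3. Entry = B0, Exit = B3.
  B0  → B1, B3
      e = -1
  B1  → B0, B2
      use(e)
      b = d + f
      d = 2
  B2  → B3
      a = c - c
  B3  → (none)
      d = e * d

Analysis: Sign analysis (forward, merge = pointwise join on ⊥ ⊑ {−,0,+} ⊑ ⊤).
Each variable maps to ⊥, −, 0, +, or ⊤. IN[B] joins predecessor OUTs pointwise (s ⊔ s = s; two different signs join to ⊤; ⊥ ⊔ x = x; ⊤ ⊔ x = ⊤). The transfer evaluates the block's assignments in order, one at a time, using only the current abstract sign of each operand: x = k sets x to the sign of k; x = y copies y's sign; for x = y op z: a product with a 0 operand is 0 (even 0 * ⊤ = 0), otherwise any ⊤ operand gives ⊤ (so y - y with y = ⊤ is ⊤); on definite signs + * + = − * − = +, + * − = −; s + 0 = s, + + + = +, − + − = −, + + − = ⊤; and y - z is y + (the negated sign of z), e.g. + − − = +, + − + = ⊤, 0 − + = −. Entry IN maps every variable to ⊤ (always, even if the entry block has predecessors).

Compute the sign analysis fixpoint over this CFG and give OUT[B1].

Converged values:
  B0:  IN=(all ⊤)  OUT={e:-; rest ⊤}
  B1:  IN={e:-; rest ⊤}  OUT={d:+, e:-; rest ⊤}
  B2:  IN={d:+, e:-; rest ⊤}  OUT={d:+, e:-; rest ⊤}
  B3:  IN={e:-; rest ⊤}  OUT={e:-; rest ⊤}

Merge at B1: IN[B1] = OUT[B0] = {a: ⊤, b: ⊤, c: ⊤, d: ⊤, e: -, f: ⊤}
Applying B1's transfer function to that IN value gives OUT[B1] (row B1 above).

Answer: {a: ⊤, b: ⊤, c: ⊤, d: +, e: -, f: ⊤}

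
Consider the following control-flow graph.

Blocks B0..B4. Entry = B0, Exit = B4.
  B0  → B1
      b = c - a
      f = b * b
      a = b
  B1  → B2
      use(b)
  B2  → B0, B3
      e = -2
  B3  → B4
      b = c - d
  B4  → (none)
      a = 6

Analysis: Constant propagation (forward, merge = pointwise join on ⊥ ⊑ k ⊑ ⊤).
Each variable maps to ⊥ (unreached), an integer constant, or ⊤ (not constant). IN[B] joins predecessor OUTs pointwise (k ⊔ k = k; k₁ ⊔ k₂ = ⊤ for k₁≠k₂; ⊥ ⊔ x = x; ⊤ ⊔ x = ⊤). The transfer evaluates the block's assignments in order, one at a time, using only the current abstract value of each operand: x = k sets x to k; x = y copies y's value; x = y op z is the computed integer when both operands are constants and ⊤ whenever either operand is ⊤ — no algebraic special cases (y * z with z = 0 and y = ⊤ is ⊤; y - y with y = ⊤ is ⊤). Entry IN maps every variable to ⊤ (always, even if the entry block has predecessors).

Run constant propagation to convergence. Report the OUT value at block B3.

Answer: {a: ⊤, b: ⊤, c: ⊤, d: ⊤, e: -2, f: ⊤}

Derivation:
Per-block solution:
  B0:  IN=(all ⊤)  OUT=(all ⊤)
  B1:  IN=(all ⊤)  OUT=(all ⊤)
  B2:  IN=(all ⊤)  OUT={e:-2; rest ⊤}
  B3:  IN={e:-2; rest ⊤}  OUT={e:-2; rest ⊤}
  B4:  IN={e:-2; rest ⊤}  OUT={a:6, e:-2; rest ⊤}

Merge at B3: IN[B3] = OUT[B2] = {a: ⊤, b: ⊤, c: ⊤, d: ⊤, e: -2, f: ⊤}
Applying B3's transfer function to that IN value gives OUT[B3] (row B3 above).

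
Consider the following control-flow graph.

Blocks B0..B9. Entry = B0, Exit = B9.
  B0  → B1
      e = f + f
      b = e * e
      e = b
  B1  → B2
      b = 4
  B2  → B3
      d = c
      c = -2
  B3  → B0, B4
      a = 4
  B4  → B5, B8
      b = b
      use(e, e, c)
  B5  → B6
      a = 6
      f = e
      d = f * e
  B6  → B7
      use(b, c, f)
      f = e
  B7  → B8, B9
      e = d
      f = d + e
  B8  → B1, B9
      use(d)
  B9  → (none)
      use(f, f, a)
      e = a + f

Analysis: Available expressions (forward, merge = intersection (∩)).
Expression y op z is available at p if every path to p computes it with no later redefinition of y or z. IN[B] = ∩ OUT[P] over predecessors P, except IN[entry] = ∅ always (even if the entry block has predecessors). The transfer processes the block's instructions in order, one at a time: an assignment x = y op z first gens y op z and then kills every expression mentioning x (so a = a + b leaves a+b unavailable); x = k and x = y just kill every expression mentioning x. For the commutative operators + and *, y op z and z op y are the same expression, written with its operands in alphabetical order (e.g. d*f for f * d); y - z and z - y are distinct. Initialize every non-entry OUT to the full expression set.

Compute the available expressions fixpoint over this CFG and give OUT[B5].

Answer: {e*f}

Trace:
Converged values:
  B0:   IN={}   OUT={f+f}
  B1:   IN={}   OUT={}
  B2:   IN={}   OUT={}
  B3:   IN={}   OUT={}
  B4:   IN={}   OUT={}
  B5:   IN={}   OUT={e*f}
  B6:   IN={e*f}   OUT={}
  B7:   IN={}   OUT={d+e}
  B8:   IN={}   OUT={}
  B9:   IN={}   OUT={a+f}

Merge at B5: IN[B5] = OUT[B4] = {}
Applying B5's transfer function to that IN value gives OUT[B5] (row B5 above).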